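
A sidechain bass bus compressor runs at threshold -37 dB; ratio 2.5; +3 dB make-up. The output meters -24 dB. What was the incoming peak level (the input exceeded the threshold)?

Remove make-up: -24 − 3 = -27 dB.
That's 10 dB above the -37 dB threshold.
Before 2.5:1 compression the overshoot was 10 × 2.5 = 25 dB, so input = -37 + 25 = -12 dB.

-12 dB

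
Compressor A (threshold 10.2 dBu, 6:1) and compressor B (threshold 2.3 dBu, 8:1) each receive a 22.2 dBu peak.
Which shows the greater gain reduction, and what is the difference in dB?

B, by 7.4125 dB

A: overshoot 12 dB → output overshoot 2 dB → GR 10 dB.
B: overshoot 19.9 dB → output overshoot 2.4875 dB → GR 17.4125 dB.
B applies 7.4125 dB more gain reduction.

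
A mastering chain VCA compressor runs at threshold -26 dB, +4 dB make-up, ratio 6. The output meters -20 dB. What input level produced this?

Before make-up, the level was -20 − 4 = -24 dB.
Post-compression overshoot = -24 − (-26) = 2 dB.
Undo the ratio: input overshoot = 2 × 6 = 12 dB, giving input = -14 dB.

-14 dB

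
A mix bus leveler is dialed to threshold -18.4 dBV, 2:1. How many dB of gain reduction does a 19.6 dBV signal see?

19.6 dBV exceeds the threshold by 38 dB.
A 2:1 ratio leaves 19 dB of that excess.
So the signal is attenuated by 38 − 19 = 19 dB.

19 dB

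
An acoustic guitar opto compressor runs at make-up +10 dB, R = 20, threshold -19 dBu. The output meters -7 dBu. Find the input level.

21 dBu

Remove make-up: -7 − 10 = -17 dBu.
That's 2 dB above the -19 dBu threshold.
Undo the ratio: input overshoot = 2 × 20 = 40 dB, giving input = 21 dBu.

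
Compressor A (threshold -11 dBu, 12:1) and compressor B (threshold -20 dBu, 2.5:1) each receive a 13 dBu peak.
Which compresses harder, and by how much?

A: 24 dB over, compressed to 2 dB over, so 22 dB of GR.
B: 33 dB over, compressed to 13.2 dB over, so 19.8 dB of GR.
A reduces 2.2 dB more.

A, by 2.2 dB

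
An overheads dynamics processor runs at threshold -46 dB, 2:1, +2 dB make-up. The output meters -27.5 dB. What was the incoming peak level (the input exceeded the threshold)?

Before make-up, the level was -27.5 − 2 = -29.5 dB.
The compressed level sits -29.5 − (-46) = 16.5 dB over threshold.
Undo the ratio: input overshoot = 16.5 × 2 = 33 dB, giving input = -13 dB.

-13 dB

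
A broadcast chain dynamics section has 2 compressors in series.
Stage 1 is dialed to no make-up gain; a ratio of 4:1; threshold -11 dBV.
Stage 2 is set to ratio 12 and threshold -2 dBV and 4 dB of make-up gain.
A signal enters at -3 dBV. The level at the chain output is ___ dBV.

-5 dBV

Stage 1: 8 dB above -11 dBV, reduced 4:1 to 2 dB above → -9 dBV.
Stage 2: below threshold (-9 ≤ -2); passes unchanged; make-up brings it to -5 dBV.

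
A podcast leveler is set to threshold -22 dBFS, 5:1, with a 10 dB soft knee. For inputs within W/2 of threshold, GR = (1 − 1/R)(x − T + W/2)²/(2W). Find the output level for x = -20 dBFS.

x − T + W/2 = -20 − (-22) + 5 = 7.
GR = (1 − 1/5) × 7² / 20 = 0.8 × 49 / 20 = 1.96 dB.
Output = -20 − 1.96 = -21.96 dBFS.

-21.96 dBFS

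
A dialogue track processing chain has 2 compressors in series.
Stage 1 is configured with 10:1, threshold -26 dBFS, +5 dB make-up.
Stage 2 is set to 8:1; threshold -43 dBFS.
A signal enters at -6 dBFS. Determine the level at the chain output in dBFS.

-40 dBFS

Stage 1: -6 dBFS is 20 dB over -26 dBFS; at 10:1 that becomes 2 dB over, giving -24 dBFS; +5 dB make-up → -19 dBFS.
Stage 2: 24 dB above -43 dBFS, reduced 8:1 to 3 dB above → -40 dBFS.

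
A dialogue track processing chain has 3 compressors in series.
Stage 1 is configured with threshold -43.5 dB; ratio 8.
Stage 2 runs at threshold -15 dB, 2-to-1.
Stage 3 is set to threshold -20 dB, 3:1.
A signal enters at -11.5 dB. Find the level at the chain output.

-39.5 dB

Stage 1: overshoot 32 dB → 32/8 = 4 dB → -39.5 dB.
Stage 2: below threshold (-39.5 ≤ -15); passes unchanged; output -39.5 dB.
Stage 3: -39.5 dB ≤ -20 dB, so stage 3 doesn't engage; output -39.5 dB.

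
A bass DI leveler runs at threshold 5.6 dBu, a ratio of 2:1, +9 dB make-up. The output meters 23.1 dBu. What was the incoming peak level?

Before make-up, the level was 23.1 − 9 = 14.1 dBu.
That's 8.5 dB above the 5.6 dBu threshold.
Before 2:1 compression the overshoot was 8.5 × 2 = 17 dB, so input = 5.6 + 17 = 22.6 dBu.

22.6 dBu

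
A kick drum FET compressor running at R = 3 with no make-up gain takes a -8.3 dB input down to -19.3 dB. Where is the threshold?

-24.8 dB

Gain reduction = -8.3 − (-19.3) = 11 dB; output overshoot = GR / (R − 1) = 11 / 2 = 5.5 dB.
Threshold = output − output overshoot = -19.3 − 5.5 = -24.8 dB.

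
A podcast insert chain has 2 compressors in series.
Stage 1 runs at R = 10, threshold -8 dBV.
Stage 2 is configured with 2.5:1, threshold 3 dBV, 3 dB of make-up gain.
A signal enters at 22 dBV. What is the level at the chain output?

-2 dBV

Stage 1: overshoot 30 dB → 30/10 = 3 dB → -5 dBV.
Stage 2: below threshold (-5 ≤ 3); passes unchanged; make-up brings it to -2 dBV.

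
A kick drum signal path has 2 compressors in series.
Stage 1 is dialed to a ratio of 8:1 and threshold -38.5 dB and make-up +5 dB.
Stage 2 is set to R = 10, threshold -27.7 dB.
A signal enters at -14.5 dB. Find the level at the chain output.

Stage 1: -14.5 dB is 24 dB over -38.5 dB; at 8:1 that becomes 3 dB over, giving -35.5 dB; +5 dB make-up → -30.5 dB.
Stage 2: below threshold (-30.5 ≤ -27.7); passes unchanged; output -30.5 dB.

-30.5 dB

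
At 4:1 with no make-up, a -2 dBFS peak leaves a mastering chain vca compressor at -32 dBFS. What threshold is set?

Let T be the threshold. Output overshoot = (input overshoot)/R, so -32 − T = (-2 − T)/4.
4·(-32 − T) = -2 − T → 3·T = -128 − (-2) = -126.
T = -126/3 = -42 dBFS.

-42 dBFS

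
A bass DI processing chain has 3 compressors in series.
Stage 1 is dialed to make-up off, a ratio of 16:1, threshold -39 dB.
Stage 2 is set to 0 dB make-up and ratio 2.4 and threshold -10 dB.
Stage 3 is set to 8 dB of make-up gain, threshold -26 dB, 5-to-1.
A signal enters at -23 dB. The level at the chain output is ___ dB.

-30 dB

Stage 1: overshoot 16 dB → 16/16 = 1 dB → -38 dB.
Stage 2: -38 dB is at or below the -10 dB threshold — no compression; output -38 dB.
Stage 3: -38 dB ≤ -26 dB, so stage 3 doesn't engage; make-up brings it to -30 dB.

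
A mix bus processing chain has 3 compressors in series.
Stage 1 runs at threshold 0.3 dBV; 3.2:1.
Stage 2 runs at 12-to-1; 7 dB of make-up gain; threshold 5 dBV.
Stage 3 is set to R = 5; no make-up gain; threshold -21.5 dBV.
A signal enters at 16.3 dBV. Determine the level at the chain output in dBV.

-14.795 dBV

Stage 1: overshoot 16 dB → 16/3.2 = 5 dB → 5.3 dBV.
Stage 2: 5.3 dBV is 0.3 dB over 5 dBV; at 12:1 that becomes 0.025 dB over, giving 5.025 dBV; +7 dB make-up → 12.025 dBV.
Stage 3: overshoot 33.525 dB → 33.525/5 = 6.705 dB → -14.795 dBV.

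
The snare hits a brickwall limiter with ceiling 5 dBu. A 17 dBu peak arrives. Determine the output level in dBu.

The limiter clamps the peak to its 5 dBu ceiling.

5 dBu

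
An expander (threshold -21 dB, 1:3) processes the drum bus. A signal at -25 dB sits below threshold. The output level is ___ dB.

The input is 4 dB below the -21 dB threshold.
A 1:3 expander multiplies undershoot by 3: 4 × 3 = 12 dB below threshold.
Output = -21 − 12 = -33 dB.

-33 dB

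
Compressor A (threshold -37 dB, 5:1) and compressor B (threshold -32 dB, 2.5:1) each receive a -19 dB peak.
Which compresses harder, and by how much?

A, by 6.6 dB

A: overshoot 18 dB → output overshoot 3.6 dB → GR 14.4 dB.
B: overshoot 13 dB → output overshoot 5.2 dB → GR 7.8 dB.
A reduces 6.6 dB more.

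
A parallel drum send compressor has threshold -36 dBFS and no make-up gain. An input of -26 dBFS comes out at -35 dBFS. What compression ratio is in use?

Input overshoot = -26 − (-36) = 10 dB; output overshoot = -35 − (-36) = 1 dB.
Ratio = 10 / 1 = 10.

10:1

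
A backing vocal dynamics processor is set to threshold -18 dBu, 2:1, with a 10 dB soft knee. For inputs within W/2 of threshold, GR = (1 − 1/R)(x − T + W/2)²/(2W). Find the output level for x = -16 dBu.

x − T + W/2 = -16 − (-18) + 5 = 7.
GR = (1 − 1/2) × 7² / 20 = 0.5 × 49 / 20 = 1.225 dB.
Output = -16 − 1.225 = -17.225 dBu.

-17.225 dBu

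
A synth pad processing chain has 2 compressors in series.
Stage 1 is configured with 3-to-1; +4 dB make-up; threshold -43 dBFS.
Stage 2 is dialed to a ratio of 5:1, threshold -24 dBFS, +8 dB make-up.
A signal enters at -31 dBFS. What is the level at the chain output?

-27 dBFS

Stage 1: overshoot 12 dB → 12/3 = 4 dB → -39 dBFS; +4 dB make-up → -35 dBFS.
Stage 2: -35 dBFS is at or below the -24 dBFS threshold — no compression; make-up brings it to -27 dBFS.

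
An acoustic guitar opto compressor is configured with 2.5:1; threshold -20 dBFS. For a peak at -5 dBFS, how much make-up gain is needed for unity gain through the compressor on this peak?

Overshoot 15 dB → 15/2.5 = 6 dB after compression, so the compressed level is -20 + 6 = -14 dBFS.
Make-up = target − compressed = -5 − (-14) = 9 dB.

9 dB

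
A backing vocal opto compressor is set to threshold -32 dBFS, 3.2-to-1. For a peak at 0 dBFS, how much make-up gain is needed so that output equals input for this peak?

22 dB

The peak compresses to -32 + 32/3.2 = -22 dBFS.
To reach 0 dBFS requires 0 − (-22) = 22 dB of make-up.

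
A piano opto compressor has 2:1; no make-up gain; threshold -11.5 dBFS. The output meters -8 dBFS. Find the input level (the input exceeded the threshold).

-4.5 dBFS

The compressed level sits -8 − (-11.5) = 3.5 dB over threshold.
Input overshoot = R × output overshoot = 7 dB → input = -11.5 + 7 = -4.5 dBFS.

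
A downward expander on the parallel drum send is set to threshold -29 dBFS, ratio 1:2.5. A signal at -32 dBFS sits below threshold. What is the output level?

Below threshold, a 1:2.5 expander applies gain = (2.5−1)×(T − x) of attenuation.
(2.5−1) × 3 = 4.5 dB, so output = -32 − 4.5 = -36.5 dBFS.

-36.5 dBFS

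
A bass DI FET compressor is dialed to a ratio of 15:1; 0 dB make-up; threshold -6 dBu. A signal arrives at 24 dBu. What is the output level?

Overshoot: 24 − (-6) = 30 dB.
15:1 compression reduces that to 30/15 = 2 dB over.
Output = -6 + 2 = -4 dBu.

-4 dBu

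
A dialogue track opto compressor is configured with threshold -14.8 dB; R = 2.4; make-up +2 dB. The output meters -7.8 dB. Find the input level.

Remove make-up: -7.8 − 2 = -9.8 dB.
That's 5 dB above the -14.8 dB threshold.
Undo the ratio: input overshoot = 5 × 2.4 = 12 dB, giving input = -2.8 dB.

-2.8 dB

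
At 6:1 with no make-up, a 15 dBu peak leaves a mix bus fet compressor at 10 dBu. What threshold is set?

9 dBu

Let T be the threshold. Output overshoot = (input overshoot)/R, so 10 − T = (15 − T)/6.
6·(10 − T) = 15 − T → 5·T = 60 − 15 = 45.
T = 45/5 = 9 dBu.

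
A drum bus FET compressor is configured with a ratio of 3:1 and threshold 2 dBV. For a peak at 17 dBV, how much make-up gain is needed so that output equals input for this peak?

10 dB

The peak compresses to 2 + 15/3 = 7 dBV.
To reach 17 dBV requires 17 − 7 = 10 dB of make-up.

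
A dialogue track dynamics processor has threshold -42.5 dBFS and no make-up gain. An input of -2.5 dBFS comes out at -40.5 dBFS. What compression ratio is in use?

Input overshoot = -2.5 − (-42.5) = 40 dB; output overshoot = -40.5 − (-42.5) = 2 dB.
Ratio = 40 / 2 = 20.

20:1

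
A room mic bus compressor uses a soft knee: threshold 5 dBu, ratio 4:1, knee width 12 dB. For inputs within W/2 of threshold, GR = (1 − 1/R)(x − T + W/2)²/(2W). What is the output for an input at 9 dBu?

x − T + W/2 = 9 − 5 + 6 = 10.
GR = (1 − 1/4) × 10² / 24 = 0.75 × 100 / 24 = 3.125 dB.
Output = 9 − 3.125 = 5.875 dBu.

5.875 dBu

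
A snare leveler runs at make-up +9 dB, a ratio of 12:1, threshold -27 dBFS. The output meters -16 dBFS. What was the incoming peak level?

Stripping the +9 dB make-up gives -25 dBFS at the gain stage.
That's 2 dB above the -27 dBFS threshold.
Input overshoot = R × output overshoot = 24 dB → input = -27 + 24 = -3 dBFS.

-3 dBFS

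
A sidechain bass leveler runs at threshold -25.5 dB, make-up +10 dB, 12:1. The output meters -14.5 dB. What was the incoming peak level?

-13.5 dB

Stripping the +10 dB make-up gives -24.5 dB at the gain stage.
The compressed level sits -24.5 − (-25.5) = 1 dB over threshold.
Undo the ratio: input overshoot = 1 × 12 = 12 dB, giving input = -13.5 dB.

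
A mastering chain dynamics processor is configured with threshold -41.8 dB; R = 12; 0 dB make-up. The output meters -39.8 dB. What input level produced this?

Post-compression overshoot = -39.8 − (-41.8) = 2 dB.
Before 12:1 compression the overshoot was 2 × 12 = 24 dB, so input = -41.8 + 24 = -17.8 dB.

-17.8 dB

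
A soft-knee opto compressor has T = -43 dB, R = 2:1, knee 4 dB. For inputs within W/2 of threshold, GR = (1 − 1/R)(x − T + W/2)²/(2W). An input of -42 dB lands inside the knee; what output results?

-42.5625 dB

x − T + W/2 = -42 − (-43) + 2 = 3.
GR = (1 − 1/2) × 3² / 8 = 0.5 × 9 / 8 = 0.5625 dB.
Output = -42 − 0.5625 = -42.5625 dB.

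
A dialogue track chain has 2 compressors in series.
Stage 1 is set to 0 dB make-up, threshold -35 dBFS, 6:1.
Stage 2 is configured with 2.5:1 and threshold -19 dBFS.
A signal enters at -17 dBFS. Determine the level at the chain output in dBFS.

Stage 1: 18 dB above -35 dBFS, reduced 6:1 to 3 dB above → -32 dBFS.
Stage 2: -32 dBFS is at or below the -19 dBFS threshold — no compression; output -32 dBFS.

-32 dBFS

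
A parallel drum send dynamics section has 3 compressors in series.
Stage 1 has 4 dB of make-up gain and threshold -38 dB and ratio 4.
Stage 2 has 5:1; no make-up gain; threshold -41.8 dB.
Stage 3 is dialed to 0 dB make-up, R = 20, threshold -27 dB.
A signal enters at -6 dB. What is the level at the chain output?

-38.64 dB

Stage 1: 32 dB above -38 dB, reduced 4:1 to 8 dB above → -30 dB; +4 dB make-up → -26 dB.
Stage 2: -26 dB is 15.8 dB over -41.8 dB; at 5:1 that becomes 3.16 dB over, giving -38.64 dB.
Stage 3: -38.64 dB is at or below the -27 dB threshold — no compression; output -38.64 dB.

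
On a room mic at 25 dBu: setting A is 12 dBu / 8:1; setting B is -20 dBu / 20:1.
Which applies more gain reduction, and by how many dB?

B, by 31.375 dB

A: overshoot 13 dB → output overshoot 1.625 dB → GR 11.375 dB.
B: overshoot 45 dB → output overshoot 2.25 dB → GR 42.75 dB.
B applies 31.375 dB more gain reduction.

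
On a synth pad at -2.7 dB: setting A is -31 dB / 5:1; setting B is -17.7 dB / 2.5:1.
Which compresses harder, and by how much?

A, by 13.64 dB

A: 28.3 dB over, compressed to 5.66 dB over, so 22.64 dB of GR.
B: 15 dB over, compressed to 6 dB over, so 9 dB of GR.
A applies 13.64 dB more gain reduction.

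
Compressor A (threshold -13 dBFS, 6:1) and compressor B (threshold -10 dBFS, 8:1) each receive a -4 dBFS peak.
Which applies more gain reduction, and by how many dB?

A, by 2.25 dB

A: 9 dB over, compressed to 1.5 dB over, so 7.5 dB of GR.
B: 6 dB over, compressed to 0.75 dB over, so 5.25 dB of GR.
A reduces 2.25 dB more.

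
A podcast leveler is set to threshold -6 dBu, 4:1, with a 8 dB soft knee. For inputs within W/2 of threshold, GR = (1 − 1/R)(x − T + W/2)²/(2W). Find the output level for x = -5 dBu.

-6.171875 dBu

x − T + W/2 = -5 − (-6) + 4 = 5.
GR = (1 − 1/4) × 5² / 16 = 0.75 × 25 / 16 = 1.171875 dB.
Output = -5 − 1.171875 = -6.171875 dBu.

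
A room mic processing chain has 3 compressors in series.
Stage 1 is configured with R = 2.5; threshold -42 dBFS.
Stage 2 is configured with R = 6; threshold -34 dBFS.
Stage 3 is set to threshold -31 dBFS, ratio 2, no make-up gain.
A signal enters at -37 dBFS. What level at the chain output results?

Stage 1: overshoot 5 dB → 5/2.5 = 2 dB → -40 dBFS.
Stage 2: below threshold (-40 ≤ -34); passes unchanged; output -40 dBFS.
Stage 3: -40 dBFS is at or below the -31 dBFS threshold — no compression; output -40 dBFS.

-40 dBFS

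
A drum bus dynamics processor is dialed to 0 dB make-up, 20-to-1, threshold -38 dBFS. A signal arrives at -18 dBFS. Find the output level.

-18 dBFS sits 20 dB over threshold.
The 20 dB excess becomes 1 dB after 20:1 reduction.
Output = -38 + 1 = -37 dBFS.

-37 dBFS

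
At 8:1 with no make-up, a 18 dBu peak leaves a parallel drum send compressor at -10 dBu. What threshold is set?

Input is 32 dB above T (since output overshoot × R = input overshoot: (-10 − T)·8 = 18 − T gives T = -14 dBu).
Check: -14 + (18 − (-14))/8 = -14 + 4 = -10 dBu. ✓

-14 dBu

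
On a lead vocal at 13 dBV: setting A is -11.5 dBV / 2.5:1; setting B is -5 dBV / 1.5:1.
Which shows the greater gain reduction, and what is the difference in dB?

A: 24.5 dB over, compressed to 9.8 dB over, so 14.7 dB of GR.
B: 18 dB over, compressed to 12 dB over, so 6 dB of GR.
A reduces 8.7 dB more.

A, by 8.7 dB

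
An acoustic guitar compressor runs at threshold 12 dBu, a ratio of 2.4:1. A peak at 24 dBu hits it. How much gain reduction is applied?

Overshoot = 24 − 12 = 12 dB.
After 2.4:1 compression the overshoot becomes 12/2.4 = 5 dB.
So the signal is attenuated by 12 − 5 = 7 dB.

7 dB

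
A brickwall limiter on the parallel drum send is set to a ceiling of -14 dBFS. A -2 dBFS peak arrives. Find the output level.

The limiter clamps the peak to its -14 dBFS ceiling.

-14 dBFS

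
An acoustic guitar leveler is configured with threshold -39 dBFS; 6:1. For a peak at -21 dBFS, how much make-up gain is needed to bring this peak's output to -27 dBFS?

9 dB

The peak compresses to -39 + 18/6 = -36 dBFS.
To reach -27 dBFS requires -27 − (-36) = 9 dB of make-up.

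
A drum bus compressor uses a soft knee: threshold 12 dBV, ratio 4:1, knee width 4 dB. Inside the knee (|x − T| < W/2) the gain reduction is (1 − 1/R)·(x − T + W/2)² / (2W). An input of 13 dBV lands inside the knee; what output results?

12.15625 dBV

x − T + W/2 = 13 − 12 + 2 = 3.
GR = (1 − 1/4) × 3² / 8 = 0.75 × 9 / 8 = 0.84375 dB.
Output = 13 − 0.84375 = 12.15625 dBV.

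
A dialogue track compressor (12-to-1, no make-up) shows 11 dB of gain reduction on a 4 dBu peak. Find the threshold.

Let T be the threshold. Output overshoot = (input overshoot)/R, so -7 − T = (4 − T)/12.
12·(-7 − T) = 4 − T → 11·T = -84 − 4 = -88.
T = -88/11 = -8 dBu.

-8 dBu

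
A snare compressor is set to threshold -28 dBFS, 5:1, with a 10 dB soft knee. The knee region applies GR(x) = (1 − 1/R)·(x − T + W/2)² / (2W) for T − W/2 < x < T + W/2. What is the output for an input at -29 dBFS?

-29.64 dBFS

x − T + W/2 = -29 − (-28) + 5 = 4.
GR = (1 − 1/5) × 4² / 20 = 0.8 × 16 / 20 = 0.64 dB.
Output = -29 − 0.64 = -29.64 dBFS.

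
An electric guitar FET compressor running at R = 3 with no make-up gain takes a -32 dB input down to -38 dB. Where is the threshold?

Let T be the threshold. Output overshoot = (input overshoot)/R, so -38 − T = (-32 − T)/3.
3·(-38 − T) = -32 − T → 2·T = -114 − (-32) = -82.
T = -82/2 = -41 dB.

-41 dB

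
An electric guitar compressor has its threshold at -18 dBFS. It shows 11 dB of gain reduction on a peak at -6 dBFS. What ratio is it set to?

Input overshoot = -6 − (-18) = 12 dB.
Output overshoot = 12 − 11 = 1 dB.
Ratio = input overshoot / output overshoot = 12 / 1 = 12.

12:1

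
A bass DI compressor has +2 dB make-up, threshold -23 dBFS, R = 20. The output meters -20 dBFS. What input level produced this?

-3 dBFS

Remove make-up: -20 − 2 = -22 dBFS.
That's 1 dB above the -23 dBFS threshold.
Input overshoot = R × output overshoot = 20 dB → input = -23 + 20 = -3 dBFS.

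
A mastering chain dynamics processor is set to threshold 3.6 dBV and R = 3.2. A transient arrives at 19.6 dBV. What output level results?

Overshoot: 19.6 − 3.6 = 16 dB.
3.2:1 compression reduces that to 16/3.2 = 5 dB over.
So the level is 3.6 + 5 = 8.6 dBV.

8.6 dBV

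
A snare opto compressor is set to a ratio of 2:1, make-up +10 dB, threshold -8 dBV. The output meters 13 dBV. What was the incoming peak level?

Before make-up, the level was 13 − 10 = 3 dBV.
That's 11 dB above the -8 dBV threshold.
Before 2:1 compression the overshoot was 11 × 2 = 22 dB, so input = -8 + 22 = 14 dBV.

14 dBV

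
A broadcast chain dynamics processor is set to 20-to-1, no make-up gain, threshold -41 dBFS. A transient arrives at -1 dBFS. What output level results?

-39 dBFS

The input is 40 dB above the -41 dBFS threshold.
20:1 compression reduces that to 40/20 = 2 dB over.
So the level is -41 + 2 = -39 dBFS.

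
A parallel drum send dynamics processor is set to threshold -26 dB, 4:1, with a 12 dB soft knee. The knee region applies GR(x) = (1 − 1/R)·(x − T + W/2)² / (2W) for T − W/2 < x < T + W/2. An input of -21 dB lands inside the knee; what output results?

x − T + W/2 = -21 − (-26) + 6 = 11.
GR = (1 − 1/4) × 11² / 24 = 0.75 × 121 / 24 = 3.78125 dB.
Output = -21 − 3.78125 = -24.78125 dB.

-24.78125 dB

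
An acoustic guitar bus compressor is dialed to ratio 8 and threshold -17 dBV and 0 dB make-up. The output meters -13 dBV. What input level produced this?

15 dBV

Post-compression overshoot = -13 − (-17) = 4 dB.
Undo the ratio: input overshoot = 4 × 8 = 32 dB, giving input = 15 dBV.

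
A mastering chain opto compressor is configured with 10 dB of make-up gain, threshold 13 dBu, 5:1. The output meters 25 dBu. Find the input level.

23 dBu

Remove make-up: 25 − 10 = 15 dBu.
Post-compression overshoot = 15 − 13 = 2 dB.
Undo the ratio: input overshoot = 2 × 5 = 10 dB, giving input = 23 dBu.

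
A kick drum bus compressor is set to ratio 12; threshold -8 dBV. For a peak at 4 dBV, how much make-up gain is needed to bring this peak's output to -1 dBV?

Without make-up, output = threshold + overshoot/12 = -8 + 1 = -7 dBV.
Gap to target: 6 dB.

6 dB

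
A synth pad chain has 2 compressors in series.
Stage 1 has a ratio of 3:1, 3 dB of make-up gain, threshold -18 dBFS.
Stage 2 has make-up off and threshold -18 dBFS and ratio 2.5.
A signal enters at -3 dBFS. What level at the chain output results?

-14.8 dBFS

Stage 1: 15 dB above -18 dBFS, reduced 3:1 to 5 dB above → -13 dBFS; +3 dB make-up → -10 dBFS.
Stage 2: -10 dBFS is 8 dB over -18 dBFS; at 2.5:1 that becomes 3.2 dB over, giving -14.8 dBFS.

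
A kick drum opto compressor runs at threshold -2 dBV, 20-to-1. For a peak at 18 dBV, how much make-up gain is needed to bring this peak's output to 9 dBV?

The peak compresses to -2 + 20/20 = -1 dBV.
To reach 9 dBV requires 9 − (-1) = 10 dB of make-up.

10 dB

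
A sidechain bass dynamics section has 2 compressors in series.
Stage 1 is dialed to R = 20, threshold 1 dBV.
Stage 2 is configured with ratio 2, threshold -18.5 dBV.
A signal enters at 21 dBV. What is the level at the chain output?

-8.25 dBV

Stage 1: 21 dBV is 20 dB over 1 dBV; at 20:1 that becomes 1 dB over, giving 2 dBV.
Stage 2: 2 dBV is 20.5 dB over -18.5 dBV; at 2:1 that becomes 10.25 dB over, giving -8.25 dBV.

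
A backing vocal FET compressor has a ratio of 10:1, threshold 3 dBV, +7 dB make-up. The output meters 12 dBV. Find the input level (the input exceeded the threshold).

Before make-up, the level was 12 − 7 = 5 dBV.
That's 2 dB above the 3 dBV threshold.
Undo the ratio: input overshoot = 2 × 10 = 20 dB, giving input = 23 dBV.

23 dBV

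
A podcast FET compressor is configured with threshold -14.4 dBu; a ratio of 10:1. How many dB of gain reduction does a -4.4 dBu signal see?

The signal is 10 dB above threshold.
A 10:1 ratio leaves 1 dB of that excess.
GR = overshoot in − overshoot out = 10 − 1 = 9 dB.

9 dB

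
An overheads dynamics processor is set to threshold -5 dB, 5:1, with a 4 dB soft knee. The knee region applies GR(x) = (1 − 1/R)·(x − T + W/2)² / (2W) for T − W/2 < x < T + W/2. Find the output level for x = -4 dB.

x − T + W/2 = -4 − (-5) + 2 = 3.
GR = (1 − 1/5) × 3² / 8 = 0.8 × 9 / 8 = 0.9 dB.
Output = -4 − 0.9 = -4.9 dB.

-4.9 dB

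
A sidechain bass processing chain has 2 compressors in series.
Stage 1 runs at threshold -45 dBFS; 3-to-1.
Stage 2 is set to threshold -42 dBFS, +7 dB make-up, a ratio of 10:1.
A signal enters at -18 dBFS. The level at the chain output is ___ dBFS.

-34.4 dBFS

Stage 1: overshoot 27 dB → 27/3 = 9 dB → -36 dBFS.
Stage 2: -36 dBFS is 6 dB over -42 dBFS; at 10:1 that becomes 0.6 dB over, giving -41.4 dBFS; +7 dB make-up → -34.4 dBFS.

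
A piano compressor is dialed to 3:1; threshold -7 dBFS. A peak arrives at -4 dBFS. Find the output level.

Overshoot: -4 − (-7) = 3 dB.
At 3:1 the overshoot is divided by 3, leaving 1 dB above threshold.
Output = -7 + 1 = -6 dBFS.

-6 dBFS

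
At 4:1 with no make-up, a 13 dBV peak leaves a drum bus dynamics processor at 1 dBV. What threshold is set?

-3 dBV

Gain reduction = 13 − 1 = 12 dB; output overshoot = GR / (R − 1) = 12 / 3 = 4 dB.
Threshold = output − output overshoot = 1 − 4 = -3 dBV.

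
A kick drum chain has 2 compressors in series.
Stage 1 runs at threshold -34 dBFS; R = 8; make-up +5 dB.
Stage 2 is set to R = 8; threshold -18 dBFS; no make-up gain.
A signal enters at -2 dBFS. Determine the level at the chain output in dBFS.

Stage 1: overshoot 32 dB → 32/8 = 4 dB → -30 dBFS; +5 dB make-up → -25 dBFS.
Stage 2: below threshold (-25 ≤ -18); passes unchanged; output -25 dBFS.

-25 dBFS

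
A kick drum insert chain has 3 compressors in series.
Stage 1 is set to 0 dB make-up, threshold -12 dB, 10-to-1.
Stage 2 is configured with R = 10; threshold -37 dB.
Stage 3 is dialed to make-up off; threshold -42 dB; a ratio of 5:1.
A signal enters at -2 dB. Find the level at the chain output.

-40.48 dB

Stage 1: overshoot 10 dB → 10/10 = 1 dB → -11 dB.
Stage 2: -11 dB is 26 dB over -37 dB; at 10:1 that becomes 2.6 dB over, giving -34.4 dB.
Stage 3: overshoot 7.6 dB → 7.6/5 = 1.52 dB → -40.48 dB.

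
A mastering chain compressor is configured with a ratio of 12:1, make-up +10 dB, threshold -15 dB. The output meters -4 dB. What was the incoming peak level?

Remove make-up: -4 − 10 = -14 dB.
That's 1 dB above the -15 dB threshold.
Undo the ratio: input overshoot = 1 × 12 = 12 dB, giving input = -3 dB.

-3 dB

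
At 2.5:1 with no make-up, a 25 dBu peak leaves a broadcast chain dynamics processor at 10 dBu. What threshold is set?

0 dBu

Gain reduction = 25 − 10 = 15 dB; output overshoot = GR / (R − 1) = 15 / 1.5 = 10 dB.
Threshold = output − output overshoot = 10 − 10 = 0 dBu.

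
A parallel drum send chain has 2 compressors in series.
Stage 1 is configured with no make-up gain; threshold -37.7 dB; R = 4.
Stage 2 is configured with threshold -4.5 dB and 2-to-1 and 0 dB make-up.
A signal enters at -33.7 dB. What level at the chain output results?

Stage 1: 4 dB above -37.7 dB, reduced 4:1 to 1 dB above → -36.7 dB.
Stage 2: -36.7 dB is at or below the -4.5 dB threshold — no compression; output -36.7 dB.

-36.7 dB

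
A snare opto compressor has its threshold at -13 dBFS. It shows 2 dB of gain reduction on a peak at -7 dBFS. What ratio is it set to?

1.5:1

Input overshoot = -7 − (-13) = 6 dB.
Output overshoot = 6 − 2 = 4 dB.
Ratio = input overshoot / output overshoot = 6 / 4 = 1.5.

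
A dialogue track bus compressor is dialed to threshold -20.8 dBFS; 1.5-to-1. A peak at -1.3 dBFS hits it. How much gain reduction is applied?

6.5 dB

Overshoot = -1.3 − (-20.8) = 19.5 dB.
At 1.5:1, output sits 19.5/1.5 = 13 dB above threshold.
So the signal is attenuated by 19.5 − 13 = 6.5 dB.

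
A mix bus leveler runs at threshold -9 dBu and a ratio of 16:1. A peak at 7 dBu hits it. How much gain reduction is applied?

Overshoot = 7 − (-9) = 16 dB.
After 16:1 compression the overshoot becomes 16/16 = 1 dB.
GR = overshoot in − overshoot out = 16 − 1 = 15 dB.

15 dB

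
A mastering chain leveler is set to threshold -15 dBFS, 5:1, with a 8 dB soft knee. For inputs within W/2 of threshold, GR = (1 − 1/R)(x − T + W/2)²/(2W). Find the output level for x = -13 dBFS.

-14.8 dBFS

x − T + W/2 = -13 − (-15) + 4 = 6.
GR = (1 − 1/5) × 6² / 16 = 0.8 × 36 / 16 = 1.8 dB.
Output = -13 − 1.8 = -14.8 dBFS.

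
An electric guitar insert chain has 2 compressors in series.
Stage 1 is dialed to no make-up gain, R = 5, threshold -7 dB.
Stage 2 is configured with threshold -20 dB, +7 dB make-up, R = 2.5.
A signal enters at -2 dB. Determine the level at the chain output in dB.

Stage 1: -2 dB is 5 dB over -7 dB; at 5:1 that becomes 1 dB over, giving -6 dB.
Stage 2: -6 dB is 14 dB over -20 dB; at 2.5:1 that becomes 5.6 dB over, giving -14.4 dB; +7 dB make-up → -7.4 dB.

-7.4 dB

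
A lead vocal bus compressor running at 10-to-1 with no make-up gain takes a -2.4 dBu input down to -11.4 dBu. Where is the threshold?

-12.4 dBu

Input is 10 dB above T (since output overshoot × R = input overshoot: (-11.4 − T)·10 = -2.4 − T gives T = -12.4 dBu).
Check: -12.4 + (-2.4 − (-12.4))/10 = -12.4 + 1 = -11.4 dBu. ✓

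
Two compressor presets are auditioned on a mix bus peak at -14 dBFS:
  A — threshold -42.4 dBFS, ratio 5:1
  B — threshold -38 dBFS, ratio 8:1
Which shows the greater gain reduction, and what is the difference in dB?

A: overshoot 28.4 dB → output overshoot 5.68 dB → GR 22.72 dB.
B: overshoot 24 dB → output overshoot 3 dB → GR 21 dB.
Difference: 1.72 dB in favour of A.

A, by 1.72 dB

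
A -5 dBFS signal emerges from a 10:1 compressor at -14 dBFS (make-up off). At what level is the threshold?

-15 dBFS

Let T be the threshold. Output overshoot = (input overshoot)/R, so -14 − T = (-5 − T)/10.
10·(-14 − T) = -5 − T → 9·T = -140 − (-5) = -135.
T = -135/9 = -15 dBFS.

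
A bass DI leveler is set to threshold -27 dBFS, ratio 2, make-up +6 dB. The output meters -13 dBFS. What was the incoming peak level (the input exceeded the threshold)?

-11 dBFS

Before make-up, the level was -13 − 6 = -19 dBFS.
Post-compression overshoot = -19 − (-27) = 8 dB.
Before 2:1 compression the overshoot was 8 × 2 = 16 dB, so input = -27 + 16 = -11 dBFS.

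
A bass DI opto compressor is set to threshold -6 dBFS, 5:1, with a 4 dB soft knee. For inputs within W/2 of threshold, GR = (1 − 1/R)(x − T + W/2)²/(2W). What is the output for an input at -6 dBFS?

x − T + W/2 = -6 − (-6) + 2 = 2.
GR = (1 − 1/5) × 2² / 8 = 0.8 × 4 / 8 = 0.4 dB.
Output = -6 − 0.4 = -6.4 dBFS.

-6.4 dBFS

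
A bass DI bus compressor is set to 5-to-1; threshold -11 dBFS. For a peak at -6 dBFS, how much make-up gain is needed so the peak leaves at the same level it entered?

4 dB

Overshoot 5 dB → 5/5 = 1 dB after compression, so the compressed level is -11 + 1 = -10 dBFS.
Make-up = target − compressed = -6 − (-10) = 4 dB.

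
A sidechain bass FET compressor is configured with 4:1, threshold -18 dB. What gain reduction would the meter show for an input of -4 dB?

10.5 dB

-4 dB exceeds the threshold by 14 dB.
At 4:1, output sits 14/4 = 3.5 dB above threshold.
GR = overshoot in − overshoot out = 14 − 3.5 = 10.5 dB.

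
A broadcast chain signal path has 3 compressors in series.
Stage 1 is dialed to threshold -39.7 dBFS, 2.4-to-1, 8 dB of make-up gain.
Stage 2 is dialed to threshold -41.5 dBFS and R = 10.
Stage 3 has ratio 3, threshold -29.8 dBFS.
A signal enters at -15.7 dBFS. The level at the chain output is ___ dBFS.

-39.52 dBFS

Stage 1: -15.7 dBFS is 24 dB over -39.7 dBFS; at 2.4:1 that becomes 10 dB over, giving -29.7 dBFS; +8 dB make-up → -21.7 dBFS.
Stage 2: overshoot 19.8 dB → 19.8/10 = 1.98 dB → -39.52 dBFS.
Stage 3: below threshold (-39.52 ≤ -29.8); passes unchanged; output -39.52 dBFS.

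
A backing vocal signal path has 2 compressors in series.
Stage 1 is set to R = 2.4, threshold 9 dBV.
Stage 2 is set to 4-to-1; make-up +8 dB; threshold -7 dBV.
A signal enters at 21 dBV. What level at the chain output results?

Stage 1: overshoot 12 dB → 12/2.4 = 5 dB → 14 dBV.
Stage 2: 21 dB above -7 dBV, reduced 4:1 to 5.25 dB above → -1.75 dBV; +8 dB make-up → 6.25 dBV.

6.25 dBV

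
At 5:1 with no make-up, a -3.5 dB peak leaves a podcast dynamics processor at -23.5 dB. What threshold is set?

-28.5 dB

Input is 25 dB above T (since output overshoot × R = input overshoot: (-23.5 − T)·5 = -3.5 − T gives T = -28.5 dB).
Check: -28.5 + (-3.5 − (-28.5))/5 = -28.5 + 5 = -23.5 dB. ✓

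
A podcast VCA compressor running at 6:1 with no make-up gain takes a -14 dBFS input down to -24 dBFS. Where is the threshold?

-26 dBFS

Gain reduction = -14 − (-24) = 10 dB; output overshoot = GR / (R − 1) = 10 / 5 = 2 dB.
Threshold = output − output overshoot = -24 − 2 = -26 dBFS.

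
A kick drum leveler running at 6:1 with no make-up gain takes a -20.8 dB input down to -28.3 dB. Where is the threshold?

-29.8 dB

Let T be the threshold. Output overshoot = (input overshoot)/R, so -28.3 − T = (-20.8 − T)/6.
6·(-28.3 − T) = -20.8 − T → 5·T = -169.8 − (-20.8) = -149.
T = -149/5 = -29.8 dB.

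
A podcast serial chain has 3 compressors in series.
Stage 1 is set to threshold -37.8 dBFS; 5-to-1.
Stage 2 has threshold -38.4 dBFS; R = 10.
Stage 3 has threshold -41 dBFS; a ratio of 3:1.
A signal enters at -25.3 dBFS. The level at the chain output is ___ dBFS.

-40.03 dBFS

Stage 1: -25.3 dBFS is 12.5 dB over -37.8 dBFS; at 5:1 that becomes 2.5 dB over, giving -35.3 dBFS.
Stage 2: 3.1 dB above -38.4 dBFS, reduced 10:1 to 0.31 dB above → -38.09 dBFS.
Stage 3: overshoot 2.91 dB → 2.91/3 = 0.97 dB → -40.03 dBFS.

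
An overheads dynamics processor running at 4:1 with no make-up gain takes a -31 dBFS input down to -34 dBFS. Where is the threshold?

Let T be the threshold. Output overshoot = (input overshoot)/R, so -34 − T = (-31 − T)/4.
4·(-34 − T) = -31 − T → 3·T = -136 − (-31) = -105.
T = -105/3 = -35 dBFS.

-35 dBFS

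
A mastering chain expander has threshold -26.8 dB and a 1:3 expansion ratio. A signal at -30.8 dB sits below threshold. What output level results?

Below threshold, a 1:3 expander applies gain = (3−1)×(T − x) of attenuation.
(3−1) × 4 = 8 dB, so output = -30.8 − 8 = -38.8 dB.

-38.8 dB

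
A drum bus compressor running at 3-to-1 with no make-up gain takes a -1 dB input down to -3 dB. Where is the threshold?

Let T be the threshold. Output overshoot = (input overshoot)/R, so -3 − T = (-1 − T)/3.
3·(-3 − T) = -1 − T → 2·T = -9 − (-1) = -8.
T = -8/2 = -4 dB.

-4 dB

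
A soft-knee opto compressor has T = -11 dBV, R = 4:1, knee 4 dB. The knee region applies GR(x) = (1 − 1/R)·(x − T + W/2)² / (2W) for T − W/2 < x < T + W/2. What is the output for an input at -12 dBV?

x − T + W/2 = -12 − (-11) + 2 = 1.
GR = (1 − 1/4) × 1² / 8 = 0.75 × 1 / 8 = 0.09375 dB.
Output = -12 − 0.09375 = -12.09375 dBV.

-12.09375 dBV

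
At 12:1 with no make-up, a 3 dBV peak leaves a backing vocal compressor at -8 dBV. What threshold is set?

-9 dBV

Let T be the threshold. Output overshoot = (input overshoot)/R, so -8 − T = (3 − T)/12.
12·(-8 − T) = 3 − T → 11·T = -96 − 3 = -99.
T = -99/11 = -9 dBV.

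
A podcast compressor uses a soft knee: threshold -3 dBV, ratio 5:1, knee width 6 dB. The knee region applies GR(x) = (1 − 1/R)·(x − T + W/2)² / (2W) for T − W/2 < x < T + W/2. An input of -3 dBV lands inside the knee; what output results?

-3.6 dBV

x − T + W/2 = -3 − (-3) + 3 = 3.
GR = (1 − 1/5) × 3² / 12 = 0.8 × 9 / 12 = 0.6 dB.
Output = -3 − 0.6 = -3.6 dBV.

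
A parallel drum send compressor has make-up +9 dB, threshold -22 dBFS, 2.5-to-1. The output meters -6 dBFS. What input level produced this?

Before make-up, the level was -6 − 9 = -15 dBFS.
The compressed level sits -15 − (-22) = 7 dB over threshold.
Input overshoot = R × output overshoot = 17.5 dB → input = -22 + 17.5 = -4.5 dBFS.

-4.5 dBFS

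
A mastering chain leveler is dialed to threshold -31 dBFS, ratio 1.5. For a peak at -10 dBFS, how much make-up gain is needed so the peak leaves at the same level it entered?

7 dB

The peak compresses to -31 + 21/1.5 = -17 dBFS.
To reach -10 dBFS requires -10 − (-17) = 7 dB of make-up.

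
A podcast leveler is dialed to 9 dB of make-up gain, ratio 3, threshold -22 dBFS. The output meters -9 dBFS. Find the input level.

Remove make-up: -9 − 9 = -18 dBFS.
The compressed level sits -18 − (-22) = 4 dB over threshold.
Input overshoot = R × output overshoot = 12 dB → input = -22 + 12 = -10 dBFS.

-10 dBFS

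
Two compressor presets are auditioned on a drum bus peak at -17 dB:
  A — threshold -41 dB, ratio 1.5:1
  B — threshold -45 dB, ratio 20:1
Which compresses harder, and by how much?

B, by 18.6 dB

A: overshoot 24 dB → output overshoot 16 dB → GR 8 dB.
B: overshoot 28 dB → output overshoot 1.4 dB → GR 26.6 dB.
B reduces 18.6 dB more.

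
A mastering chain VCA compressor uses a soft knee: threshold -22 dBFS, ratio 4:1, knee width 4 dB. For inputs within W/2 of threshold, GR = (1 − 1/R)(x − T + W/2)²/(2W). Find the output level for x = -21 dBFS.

x − T + W/2 = -21 − (-22) + 2 = 3.
GR = (1 − 1/4) × 3² / 8 = 0.75 × 9 / 8 = 0.84375 dB.
Output = -21 − 0.84375 = -21.84375 dBFS.

-21.84375 dBFS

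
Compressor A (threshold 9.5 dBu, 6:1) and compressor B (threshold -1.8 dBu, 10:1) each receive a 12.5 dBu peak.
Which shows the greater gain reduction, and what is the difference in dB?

A: 3 dB over, compressed to 0.5 dB over, so 2.5 dB of GR.
B: 14.3 dB over, compressed to 1.43 dB over, so 12.87 dB of GR.
B applies 10.37 dB more gain reduction.

B, by 10.37 dB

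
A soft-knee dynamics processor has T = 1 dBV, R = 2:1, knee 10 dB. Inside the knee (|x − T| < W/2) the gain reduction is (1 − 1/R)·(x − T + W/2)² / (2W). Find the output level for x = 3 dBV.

1.775 dBV

x − T + W/2 = 3 − 1 + 5 = 7.
GR = (1 − 1/2) × 7² / 20 = 0.5 × 49 / 20 = 1.225 dB.
Output = 3 − 1.225 = 1.775 dBV.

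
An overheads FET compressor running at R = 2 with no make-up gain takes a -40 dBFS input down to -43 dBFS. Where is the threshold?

-46 dBFS

Input is 6 dB above T (since output overshoot × R = input overshoot: (-43 − T)·2 = -40 − T gives T = -46 dBFS).
Check: -46 + (-40 − (-46))/2 = -46 + 3 = -43 dBFS. ✓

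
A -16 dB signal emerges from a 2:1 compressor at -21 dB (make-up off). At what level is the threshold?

-26 dB

Let T be the threshold. Output overshoot = (input overshoot)/R, so -21 − T = (-16 − T)/2.
2·(-21 − T) = -16 − T → 1·T = -42 − (-16) = -26.
T = -26/1 = -26 dB.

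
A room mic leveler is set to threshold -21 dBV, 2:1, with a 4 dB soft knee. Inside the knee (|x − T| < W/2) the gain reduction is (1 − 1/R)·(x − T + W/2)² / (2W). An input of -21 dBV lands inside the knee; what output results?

x − T + W/2 = -21 − (-21) + 2 = 2.
GR = (1 − 1/2) × 2² / 8 = 0.5 × 4 / 8 = 0.25 dB.
Output = -21 − 0.25 = -21.25 dBV.

-21.25 dBV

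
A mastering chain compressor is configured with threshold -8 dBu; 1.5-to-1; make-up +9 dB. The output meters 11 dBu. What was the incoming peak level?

7 dBu

Stripping the +9 dB make-up gives 2 dBu at the gain stage.
That's 10 dB above the -8 dBu threshold.
Input overshoot = R × output overshoot = 15 dB → input = -8 + 15 = 7 dBu.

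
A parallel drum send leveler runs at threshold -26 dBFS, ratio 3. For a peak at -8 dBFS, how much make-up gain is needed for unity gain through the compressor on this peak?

12 dB

Overshoot 18 dB → 18/3 = 6 dB after compression, so the compressed level is -26 + 6 = -20 dBFS.
Make-up = target − compressed = -8 − (-20) = 12 dB.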